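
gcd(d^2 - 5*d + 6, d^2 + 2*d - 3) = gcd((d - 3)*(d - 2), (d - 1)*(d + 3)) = 1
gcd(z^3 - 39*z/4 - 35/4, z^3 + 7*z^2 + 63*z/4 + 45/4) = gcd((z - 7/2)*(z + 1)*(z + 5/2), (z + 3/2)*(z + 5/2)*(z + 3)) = z + 5/2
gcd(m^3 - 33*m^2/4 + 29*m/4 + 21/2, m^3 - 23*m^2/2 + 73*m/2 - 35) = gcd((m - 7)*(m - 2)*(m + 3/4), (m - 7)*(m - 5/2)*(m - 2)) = m^2 - 9*m + 14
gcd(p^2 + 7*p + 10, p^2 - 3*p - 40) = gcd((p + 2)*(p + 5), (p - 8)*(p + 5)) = p + 5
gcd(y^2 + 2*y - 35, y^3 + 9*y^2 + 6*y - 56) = y + 7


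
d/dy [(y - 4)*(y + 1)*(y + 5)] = 3*y^2 + 4*y - 19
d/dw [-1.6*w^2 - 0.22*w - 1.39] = -3.2*w - 0.22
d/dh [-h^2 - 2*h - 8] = -2*h - 2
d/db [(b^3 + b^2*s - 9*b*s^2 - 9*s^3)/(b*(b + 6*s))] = (b^4 + 12*b^3*s + 15*b^2*s^2 + 18*b*s^3 + 54*s^4)/(b^2*(b^2 + 12*b*s + 36*s^2))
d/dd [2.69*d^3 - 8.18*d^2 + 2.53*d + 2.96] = 8.07*d^2 - 16.36*d + 2.53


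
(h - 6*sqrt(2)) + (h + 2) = 2*h - 6*sqrt(2) + 2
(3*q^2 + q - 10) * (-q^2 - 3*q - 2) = -3*q^4 - 10*q^3 + q^2 + 28*q + 20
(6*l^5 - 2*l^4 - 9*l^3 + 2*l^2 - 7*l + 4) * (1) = 6*l^5 - 2*l^4 - 9*l^3 + 2*l^2 - 7*l + 4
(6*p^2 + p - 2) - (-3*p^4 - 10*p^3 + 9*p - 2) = 3*p^4 + 10*p^3 + 6*p^2 - 8*p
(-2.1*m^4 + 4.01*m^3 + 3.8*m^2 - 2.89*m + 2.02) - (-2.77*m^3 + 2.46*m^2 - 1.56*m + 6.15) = -2.1*m^4 + 6.78*m^3 + 1.34*m^2 - 1.33*m - 4.13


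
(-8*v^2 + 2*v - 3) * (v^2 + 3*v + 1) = -8*v^4 - 22*v^3 - 5*v^2 - 7*v - 3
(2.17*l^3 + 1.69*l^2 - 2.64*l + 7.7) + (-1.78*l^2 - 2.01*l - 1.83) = 2.17*l^3 - 0.0900000000000001*l^2 - 4.65*l + 5.87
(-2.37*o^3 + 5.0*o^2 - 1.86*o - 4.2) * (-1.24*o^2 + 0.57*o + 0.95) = 2.9388*o^5 - 7.5509*o^4 + 2.9049*o^3 + 8.8978*o^2 - 4.161*o - 3.99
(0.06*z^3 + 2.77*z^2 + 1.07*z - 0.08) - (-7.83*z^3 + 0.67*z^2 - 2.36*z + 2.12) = 7.89*z^3 + 2.1*z^2 + 3.43*z - 2.2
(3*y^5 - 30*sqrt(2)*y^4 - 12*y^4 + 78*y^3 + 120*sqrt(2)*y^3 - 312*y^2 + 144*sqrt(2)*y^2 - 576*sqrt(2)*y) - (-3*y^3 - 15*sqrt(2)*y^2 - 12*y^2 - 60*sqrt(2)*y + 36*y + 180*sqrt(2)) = 3*y^5 - 30*sqrt(2)*y^4 - 12*y^4 + 81*y^3 + 120*sqrt(2)*y^3 - 300*y^2 + 159*sqrt(2)*y^2 - 516*sqrt(2)*y - 36*y - 180*sqrt(2)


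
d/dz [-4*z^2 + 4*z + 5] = 4 - 8*z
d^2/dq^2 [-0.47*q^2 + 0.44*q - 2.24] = -0.940000000000000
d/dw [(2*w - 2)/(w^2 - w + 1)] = 2*w*(2 - w)/(w^4 - 2*w^3 + 3*w^2 - 2*w + 1)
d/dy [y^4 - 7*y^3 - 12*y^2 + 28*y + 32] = 4*y^3 - 21*y^2 - 24*y + 28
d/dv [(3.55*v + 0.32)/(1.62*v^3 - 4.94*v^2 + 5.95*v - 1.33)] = (-11.502*v^3 + 15.9818*v^2 + 3.1616*v - 6.6255)/(2.6244*v^6 - 16.0056*v^5 + 43.6816*v^4 - 63.0952*v^3 + 48.5429*v^2 - 15.827*v + 1.7689)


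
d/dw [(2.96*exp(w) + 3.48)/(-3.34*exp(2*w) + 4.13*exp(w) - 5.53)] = (9.8864*exp(2*w) + 23.2464*exp(w) - 30.7412)*exp(w)/(11.1556*exp(4*w) - 27.5884*exp(3*w) + 53.9973*exp(2*w) - 45.6778*exp(w) + 30.5809)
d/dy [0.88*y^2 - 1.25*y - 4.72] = 1.76*y - 1.25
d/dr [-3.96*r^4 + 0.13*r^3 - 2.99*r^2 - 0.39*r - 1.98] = -15.84*r^3 + 0.39*r^2 - 5.98*r - 0.39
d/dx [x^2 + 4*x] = 2*x + 4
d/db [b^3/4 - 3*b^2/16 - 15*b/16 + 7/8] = 3*b^2/4 - 3*b/8 - 15/16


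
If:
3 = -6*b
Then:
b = -1/2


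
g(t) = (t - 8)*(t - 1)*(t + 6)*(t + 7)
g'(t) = (t - 8)*(t - 1)*(t + 6) + (t - 8)*(t - 1)*(t + 7) + (t - 8)*(t + 6)*(t + 7) + (t - 1)*(t + 6)*(t + 7)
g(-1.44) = 583.98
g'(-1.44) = -68.10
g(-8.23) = 410.89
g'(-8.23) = -588.15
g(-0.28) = 407.39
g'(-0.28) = -235.63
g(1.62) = -259.82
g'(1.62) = -442.58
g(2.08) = -469.08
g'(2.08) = -464.81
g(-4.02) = 356.03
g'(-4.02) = 198.75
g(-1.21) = 564.50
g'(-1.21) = -101.38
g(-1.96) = 600.29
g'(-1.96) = 4.62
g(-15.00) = 26496.00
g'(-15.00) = -9064.00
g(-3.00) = 528.00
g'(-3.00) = 128.00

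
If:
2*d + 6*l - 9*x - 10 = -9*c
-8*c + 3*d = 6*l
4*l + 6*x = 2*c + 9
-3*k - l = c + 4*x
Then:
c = 36*x/29 - 75/116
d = 45*x/29 + 247/116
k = -253*x/174 - 99/232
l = 447/232 - 51*x/58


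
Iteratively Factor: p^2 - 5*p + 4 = (p - 4)*(p - 1)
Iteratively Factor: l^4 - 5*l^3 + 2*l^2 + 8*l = (l - 2)*(l^3 - 3*l^2 - 4*l) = (l - 2)*(l + 1)*(l^2 - 4*l) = (l - 4)*(l - 2)*(l + 1)*(l)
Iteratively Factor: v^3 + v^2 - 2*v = (v + 2)*(v^2 - v) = v*(v + 2)*(v - 1)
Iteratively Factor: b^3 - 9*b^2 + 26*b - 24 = (b - 4)*(b^2 - 5*b + 6) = (b - 4)*(b - 2)*(b - 3)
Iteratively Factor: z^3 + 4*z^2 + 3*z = (z)*(z^2 + 4*z + 3) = z*(z + 1)*(z + 3)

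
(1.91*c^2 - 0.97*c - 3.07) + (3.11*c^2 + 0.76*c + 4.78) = 5.02*c^2 - 0.21*c + 1.71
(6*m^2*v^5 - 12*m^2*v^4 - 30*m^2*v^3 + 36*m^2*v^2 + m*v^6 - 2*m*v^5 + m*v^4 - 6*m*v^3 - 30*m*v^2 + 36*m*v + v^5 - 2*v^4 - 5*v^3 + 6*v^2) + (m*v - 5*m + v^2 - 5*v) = 6*m^2*v^5 - 12*m^2*v^4 - 30*m^2*v^3 + 36*m^2*v^2 + m*v^6 - 2*m*v^5 + m*v^4 - 6*m*v^3 - 30*m*v^2 + 37*m*v - 5*m + v^5 - 2*v^4 - 5*v^3 + 7*v^2 - 5*v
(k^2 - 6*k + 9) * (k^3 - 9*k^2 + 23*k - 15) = k^5 - 15*k^4 + 86*k^3 - 234*k^2 + 297*k - 135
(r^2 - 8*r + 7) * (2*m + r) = 2*m*r^2 - 16*m*r + 14*m + r^3 - 8*r^2 + 7*r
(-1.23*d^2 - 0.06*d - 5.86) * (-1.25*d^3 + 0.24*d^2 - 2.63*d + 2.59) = 1.5375*d^5 - 0.2202*d^4 + 10.5455*d^3 - 4.4343*d^2 + 15.2564*d - 15.1774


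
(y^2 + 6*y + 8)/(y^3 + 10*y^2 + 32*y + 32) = 1/(y + 4)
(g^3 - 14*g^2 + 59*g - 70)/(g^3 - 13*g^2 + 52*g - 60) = (g - 7)/(g - 6)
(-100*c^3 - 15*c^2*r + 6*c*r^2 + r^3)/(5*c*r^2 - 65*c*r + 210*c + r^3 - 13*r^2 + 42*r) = (-20*c^2 + c*r + r^2)/(r^2 - 13*r + 42)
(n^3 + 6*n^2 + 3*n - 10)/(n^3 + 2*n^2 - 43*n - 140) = (n^2 + n - 2)/(n^2 - 3*n - 28)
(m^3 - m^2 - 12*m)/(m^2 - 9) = m*(m - 4)/(m - 3)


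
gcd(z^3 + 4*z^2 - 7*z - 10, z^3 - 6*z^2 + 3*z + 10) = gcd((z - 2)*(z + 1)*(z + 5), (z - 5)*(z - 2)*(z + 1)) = z^2 - z - 2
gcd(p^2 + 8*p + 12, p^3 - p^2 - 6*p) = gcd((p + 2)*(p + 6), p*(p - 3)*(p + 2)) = p + 2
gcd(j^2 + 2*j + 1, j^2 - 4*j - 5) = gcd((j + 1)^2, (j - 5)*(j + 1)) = j + 1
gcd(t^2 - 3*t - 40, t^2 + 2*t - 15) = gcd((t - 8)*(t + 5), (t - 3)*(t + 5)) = t + 5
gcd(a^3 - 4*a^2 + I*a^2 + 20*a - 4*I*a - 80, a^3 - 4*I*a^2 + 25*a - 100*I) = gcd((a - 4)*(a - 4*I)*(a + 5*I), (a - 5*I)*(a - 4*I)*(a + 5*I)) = a^2 + I*a + 20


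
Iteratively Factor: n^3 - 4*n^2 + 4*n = (n - 2)*(n^2 - 2*n) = n*(n - 2)*(n - 2)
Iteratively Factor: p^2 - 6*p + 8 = (p - 2)*(p - 4)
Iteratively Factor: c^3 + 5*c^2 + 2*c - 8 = (c + 2)*(c^2 + 3*c - 4) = (c - 1)*(c + 2)*(c + 4)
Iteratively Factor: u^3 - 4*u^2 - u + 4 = (u + 1)*(u^2 - 5*u + 4) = (u - 1)*(u + 1)*(u - 4)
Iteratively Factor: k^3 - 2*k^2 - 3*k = (k - 3)*(k^2 + k) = (k - 3)*(k + 1)*(k)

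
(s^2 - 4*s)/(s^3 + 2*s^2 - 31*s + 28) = s/(s^2 + 6*s - 7)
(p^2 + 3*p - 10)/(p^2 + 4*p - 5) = (p - 2)/(p - 1)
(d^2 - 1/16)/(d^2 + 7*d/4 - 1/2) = (d + 1/4)/(d + 2)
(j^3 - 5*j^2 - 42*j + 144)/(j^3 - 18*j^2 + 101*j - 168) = (j + 6)/(j - 7)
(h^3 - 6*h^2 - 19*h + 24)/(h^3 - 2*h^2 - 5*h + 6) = (h^2 - 5*h - 24)/(h^2 - h - 6)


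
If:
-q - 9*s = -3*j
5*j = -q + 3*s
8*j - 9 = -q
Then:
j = 9/5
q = -27/5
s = 6/5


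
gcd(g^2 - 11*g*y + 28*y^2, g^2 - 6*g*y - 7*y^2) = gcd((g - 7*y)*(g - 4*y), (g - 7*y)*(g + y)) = -g + 7*y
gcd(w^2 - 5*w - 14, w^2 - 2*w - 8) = w + 2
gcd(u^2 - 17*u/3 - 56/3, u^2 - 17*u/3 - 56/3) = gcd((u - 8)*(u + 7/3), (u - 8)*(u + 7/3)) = u^2 - 17*u/3 - 56/3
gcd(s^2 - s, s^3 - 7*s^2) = s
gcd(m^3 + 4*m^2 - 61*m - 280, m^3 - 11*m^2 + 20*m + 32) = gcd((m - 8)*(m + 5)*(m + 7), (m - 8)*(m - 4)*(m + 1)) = m - 8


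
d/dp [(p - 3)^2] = 2*p - 6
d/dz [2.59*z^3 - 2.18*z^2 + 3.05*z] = 7.77*z^2 - 4.36*z + 3.05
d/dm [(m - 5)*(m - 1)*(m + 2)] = 3*m^2 - 8*m - 7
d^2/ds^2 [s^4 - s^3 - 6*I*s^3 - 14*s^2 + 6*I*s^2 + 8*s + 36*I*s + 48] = 12*s^2 + s*(-6 - 36*I) - 28 + 12*I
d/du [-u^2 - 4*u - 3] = -2*u - 4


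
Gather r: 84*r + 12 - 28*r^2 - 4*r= -28*r^2 + 80*r + 12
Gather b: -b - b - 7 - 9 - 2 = -2*b - 18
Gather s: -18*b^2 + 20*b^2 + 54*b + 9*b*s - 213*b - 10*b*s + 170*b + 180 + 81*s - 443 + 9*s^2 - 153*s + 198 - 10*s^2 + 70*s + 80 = 2*b^2 + 11*b - s^2 + s*(-b - 2) + 15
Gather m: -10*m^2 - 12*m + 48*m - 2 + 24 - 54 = -10*m^2 + 36*m - 32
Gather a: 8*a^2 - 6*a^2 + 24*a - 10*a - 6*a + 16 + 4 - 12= 2*a^2 + 8*a + 8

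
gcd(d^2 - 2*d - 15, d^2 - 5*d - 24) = d + 3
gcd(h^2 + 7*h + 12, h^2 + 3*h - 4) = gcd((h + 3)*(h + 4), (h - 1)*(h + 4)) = h + 4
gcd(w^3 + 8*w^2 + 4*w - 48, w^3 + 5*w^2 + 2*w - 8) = w + 4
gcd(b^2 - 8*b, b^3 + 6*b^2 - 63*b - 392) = b - 8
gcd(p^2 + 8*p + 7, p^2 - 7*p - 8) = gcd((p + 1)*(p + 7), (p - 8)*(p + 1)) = p + 1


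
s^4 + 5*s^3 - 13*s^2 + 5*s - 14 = (s - 2)*(s + 7)*(s - I)*(s + I)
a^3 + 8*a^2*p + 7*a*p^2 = a*(a + p)*(a + 7*p)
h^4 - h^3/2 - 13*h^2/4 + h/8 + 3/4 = (h - 2)*(h - 1/2)*(h + 1/2)*(h + 3/2)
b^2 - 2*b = b*(b - 2)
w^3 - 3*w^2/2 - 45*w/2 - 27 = (w - 6)*(w + 3/2)*(w + 3)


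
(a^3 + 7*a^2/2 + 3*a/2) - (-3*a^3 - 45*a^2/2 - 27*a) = 4*a^3 + 26*a^2 + 57*a/2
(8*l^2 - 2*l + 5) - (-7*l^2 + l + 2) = 15*l^2 - 3*l + 3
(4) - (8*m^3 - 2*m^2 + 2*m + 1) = -8*m^3 + 2*m^2 - 2*m + 3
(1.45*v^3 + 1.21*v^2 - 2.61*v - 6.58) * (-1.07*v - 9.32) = -1.5515*v^4 - 14.8087*v^3 - 8.4845*v^2 + 31.3658*v + 61.3256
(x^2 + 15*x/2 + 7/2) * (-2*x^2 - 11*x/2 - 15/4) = -2*x^4 - 41*x^3/2 - 52*x^2 - 379*x/8 - 105/8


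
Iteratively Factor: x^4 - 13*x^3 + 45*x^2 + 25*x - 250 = (x - 5)*(x^3 - 8*x^2 + 5*x + 50) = (x - 5)^2*(x^2 - 3*x - 10) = (x - 5)^3*(x + 2)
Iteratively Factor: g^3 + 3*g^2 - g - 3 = (g - 1)*(g^2 + 4*g + 3) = (g - 1)*(g + 3)*(g + 1)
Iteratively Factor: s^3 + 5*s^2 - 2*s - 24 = (s + 4)*(s^2 + s - 6) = (s - 2)*(s + 4)*(s + 3)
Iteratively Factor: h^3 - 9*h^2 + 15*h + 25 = (h - 5)*(h^2 - 4*h - 5) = (h - 5)^2*(h + 1)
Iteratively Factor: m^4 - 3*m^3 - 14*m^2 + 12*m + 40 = (m - 2)*(m^3 - m^2 - 16*m - 20) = (m - 2)*(m + 2)*(m^2 - 3*m - 10) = (m - 2)*(m + 2)^2*(m - 5)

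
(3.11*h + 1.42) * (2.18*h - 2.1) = 6.7798*h^2 - 3.4354*h - 2.982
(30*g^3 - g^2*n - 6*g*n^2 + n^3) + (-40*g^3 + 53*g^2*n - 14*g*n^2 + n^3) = -10*g^3 + 52*g^2*n - 20*g*n^2 + 2*n^3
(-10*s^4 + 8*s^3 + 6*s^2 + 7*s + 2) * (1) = -10*s^4 + 8*s^3 + 6*s^2 + 7*s + 2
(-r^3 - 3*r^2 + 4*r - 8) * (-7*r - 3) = 7*r^4 + 24*r^3 - 19*r^2 + 44*r + 24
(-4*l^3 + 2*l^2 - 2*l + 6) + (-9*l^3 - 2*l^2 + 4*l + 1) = -13*l^3 + 2*l + 7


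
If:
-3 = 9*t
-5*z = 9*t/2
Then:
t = -1/3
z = 3/10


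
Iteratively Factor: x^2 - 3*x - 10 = (x - 5)*(x + 2)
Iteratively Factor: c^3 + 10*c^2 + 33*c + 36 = (c + 4)*(c^2 + 6*c + 9) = (c + 3)*(c + 4)*(c + 3)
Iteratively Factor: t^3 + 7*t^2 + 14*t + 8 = (t + 2)*(t^2 + 5*t + 4) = (t + 1)*(t + 2)*(t + 4)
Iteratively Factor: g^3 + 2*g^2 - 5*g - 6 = (g + 1)*(g^2 + g - 6) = (g + 1)*(g + 3)*(g - 2)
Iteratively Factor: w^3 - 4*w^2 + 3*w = (w - 1)*(w^2 - 3*w) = (w - 3)*(w - 1)*(w)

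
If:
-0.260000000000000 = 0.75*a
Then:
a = -0.35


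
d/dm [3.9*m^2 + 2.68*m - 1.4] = 7.8*m + 2.68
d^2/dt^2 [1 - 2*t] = 0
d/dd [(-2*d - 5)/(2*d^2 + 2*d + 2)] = (-d^2 - d + (2*d + 1)*(2*d + 5)/2 - 1)/(d^2 + d + 1)^2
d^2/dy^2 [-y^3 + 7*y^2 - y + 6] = 14 - 6*y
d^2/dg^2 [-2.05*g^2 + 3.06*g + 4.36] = -4.10000000000000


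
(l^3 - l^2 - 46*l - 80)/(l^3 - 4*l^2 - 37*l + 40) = (l + 2)/(l - 1)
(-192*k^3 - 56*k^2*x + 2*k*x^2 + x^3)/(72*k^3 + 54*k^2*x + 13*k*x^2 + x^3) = (-8*k + x)/(3*k + x)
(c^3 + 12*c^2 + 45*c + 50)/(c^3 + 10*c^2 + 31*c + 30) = (c + 5)/(c + 3)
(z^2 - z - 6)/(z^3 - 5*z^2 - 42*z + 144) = (z + 2)/(z^2 - 2*z - 48)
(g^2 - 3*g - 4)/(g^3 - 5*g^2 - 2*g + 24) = (g + 1)/(g^2 - g - 6)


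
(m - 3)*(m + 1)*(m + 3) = m^3 + m^2 - 9*m - 9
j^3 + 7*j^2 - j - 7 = (j - 1)*(j + 1)*(j + 7)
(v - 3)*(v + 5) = v^2 + 2*v - 15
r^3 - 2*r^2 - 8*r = r*(r - 4)*(r + 2)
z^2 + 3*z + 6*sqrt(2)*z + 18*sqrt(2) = (z + 3)*(z + 6*sqrt(2))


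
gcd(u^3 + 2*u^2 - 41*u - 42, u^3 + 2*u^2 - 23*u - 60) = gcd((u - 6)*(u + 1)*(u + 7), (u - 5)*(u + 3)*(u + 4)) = 1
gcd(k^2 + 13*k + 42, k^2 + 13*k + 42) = k^2 + 13*k + 42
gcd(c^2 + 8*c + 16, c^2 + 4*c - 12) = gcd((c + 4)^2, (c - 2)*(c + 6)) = 1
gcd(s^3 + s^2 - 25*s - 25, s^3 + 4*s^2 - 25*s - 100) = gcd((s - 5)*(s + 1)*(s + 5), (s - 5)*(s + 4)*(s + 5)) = s^2 - 25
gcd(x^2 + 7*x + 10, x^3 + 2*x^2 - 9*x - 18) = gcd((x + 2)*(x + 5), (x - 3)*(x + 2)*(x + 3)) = x + 2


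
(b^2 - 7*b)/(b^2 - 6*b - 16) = b*(7 - b)/(-b^2 + 6*b + 16)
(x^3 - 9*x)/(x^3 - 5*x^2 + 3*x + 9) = x*(x + 3)/(x^2 - 2*x - 3)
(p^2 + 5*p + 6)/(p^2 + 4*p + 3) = (p + 2)/(p + 1)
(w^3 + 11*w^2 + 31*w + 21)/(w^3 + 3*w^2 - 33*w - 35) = (w + 3)/(w - 5)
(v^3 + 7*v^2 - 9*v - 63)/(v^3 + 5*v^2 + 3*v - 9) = (v^2 + 4*v - 21)/(v^2 + 2*v - 3)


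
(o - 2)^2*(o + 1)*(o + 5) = o^4 + 2*o^3 - 15*o^2 + 4*o + 20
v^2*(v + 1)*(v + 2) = v^4 + 3*v^3 + 2*v^2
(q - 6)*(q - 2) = q^2 - 8*q + 12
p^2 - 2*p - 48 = (p - 8)*(p + 6)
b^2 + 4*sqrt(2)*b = b*(b + 4*sqrt(2))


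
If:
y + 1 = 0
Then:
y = -1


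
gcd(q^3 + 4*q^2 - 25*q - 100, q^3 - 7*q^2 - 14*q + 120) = q^2 - q - 20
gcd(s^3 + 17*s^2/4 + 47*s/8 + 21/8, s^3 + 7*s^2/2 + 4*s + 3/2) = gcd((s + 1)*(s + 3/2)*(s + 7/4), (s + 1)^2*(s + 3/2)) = s^2 + 5*s/2 + 3/2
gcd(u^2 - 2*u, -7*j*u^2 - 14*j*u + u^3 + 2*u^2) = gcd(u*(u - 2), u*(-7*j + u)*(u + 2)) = u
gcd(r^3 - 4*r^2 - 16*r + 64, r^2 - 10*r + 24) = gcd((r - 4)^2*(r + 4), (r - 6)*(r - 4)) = r - 4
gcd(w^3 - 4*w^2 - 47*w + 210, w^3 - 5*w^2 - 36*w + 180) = w^2 - 11*w + 30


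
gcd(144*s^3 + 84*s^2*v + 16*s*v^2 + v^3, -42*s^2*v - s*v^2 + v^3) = 6*s + v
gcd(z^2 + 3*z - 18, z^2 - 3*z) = z - 3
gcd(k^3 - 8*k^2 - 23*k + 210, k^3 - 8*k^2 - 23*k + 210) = k^3 - 8*k^2 - 23*k + 210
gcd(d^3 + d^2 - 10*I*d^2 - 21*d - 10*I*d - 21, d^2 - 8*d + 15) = 1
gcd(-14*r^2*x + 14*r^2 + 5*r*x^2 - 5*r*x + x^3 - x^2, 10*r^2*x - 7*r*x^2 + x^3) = -2*r + x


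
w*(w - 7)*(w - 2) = w^3 - 9*w^2 + 14*w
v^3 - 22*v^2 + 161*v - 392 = (v - 8)*(v - 7)^2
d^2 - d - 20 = (d - 5)*(d + 4)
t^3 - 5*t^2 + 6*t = t*(t - 3)*(t - 2)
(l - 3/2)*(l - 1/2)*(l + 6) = l^3 + 4*l^2 - 45*l/4 + 9/2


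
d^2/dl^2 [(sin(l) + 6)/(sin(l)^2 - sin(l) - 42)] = (-7*sin(l) + cos(l)^2 + 1)/(sin(l) - 7)^3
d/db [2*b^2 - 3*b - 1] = 4*b - 3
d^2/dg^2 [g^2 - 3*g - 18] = 2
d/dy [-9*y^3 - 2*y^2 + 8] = y*(-27*y - 4)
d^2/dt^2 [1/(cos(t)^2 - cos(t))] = (-(1 - cos(2*t))^2 - 15*cos(t)/4 - 3*cos(2*t)/2 + 3*cos(3*t)/4 + 9/2)/((cos(t) - 1)^3*cos(t)^3)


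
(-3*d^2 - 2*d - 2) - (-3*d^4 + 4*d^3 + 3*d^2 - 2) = 3*d^4 - 4*d^3 - 6*d^2 - 2*d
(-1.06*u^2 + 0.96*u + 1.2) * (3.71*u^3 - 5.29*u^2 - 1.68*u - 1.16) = -3.9326*u^5 + 9.169*u^4 + 1.1544*u^3 - 6.7312*u^2 - 3.1296*u - 1.392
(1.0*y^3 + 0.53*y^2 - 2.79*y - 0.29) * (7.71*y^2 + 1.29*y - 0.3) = 7.71*y^5 + 5.3763*y^4 - 21.1272*y^3 - 5.994*y^2 + 0.4629*y + 0.087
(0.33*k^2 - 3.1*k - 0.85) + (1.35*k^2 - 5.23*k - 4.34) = 1.68*k^2 - 8.33*k - 5.19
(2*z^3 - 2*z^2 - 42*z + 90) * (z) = 2*z^4 - 2*z^3 - 42*z^2 + 90*z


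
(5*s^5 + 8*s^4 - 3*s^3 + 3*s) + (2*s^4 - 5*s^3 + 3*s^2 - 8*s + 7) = 5*s^5 + 10*s^4 - 8*s^3 + 3*s^2 - 5*s + 7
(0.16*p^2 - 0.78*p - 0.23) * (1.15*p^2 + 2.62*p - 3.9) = 0.184*p^4 - 0.4778*p^3 - 2.9321*p^2 + 2.4394*p + 0.897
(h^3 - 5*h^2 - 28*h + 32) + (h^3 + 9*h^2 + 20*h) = 2*h^3 + 4*h^2 - 8*h + 32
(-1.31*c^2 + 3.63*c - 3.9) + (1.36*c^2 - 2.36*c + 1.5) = 0.05*c^2 + 1.27*c - 2.4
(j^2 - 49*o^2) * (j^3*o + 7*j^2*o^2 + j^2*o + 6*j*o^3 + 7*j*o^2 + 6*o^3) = j^5*o + 7*j^4*o^2 + j^4*o - 43*j^3*o^3 + 7*j^3*o^2 - 343*j^2*o^4 - 43*j^2*o^3 - 294*j*o^5 - 343*j*o^4 - 294*o^5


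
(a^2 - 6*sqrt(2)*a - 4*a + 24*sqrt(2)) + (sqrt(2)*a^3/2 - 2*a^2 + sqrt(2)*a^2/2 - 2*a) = sqrt(2)*a^3/2 - a^2 + sqrt(2)*a^2/2 - 6*sqrt(2)*a - 6*a + 24*sqrt(2)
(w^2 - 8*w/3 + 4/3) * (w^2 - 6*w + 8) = w^4 - 26*w^3/3 + 76*w^2/3 - 88*w/3 + 32/3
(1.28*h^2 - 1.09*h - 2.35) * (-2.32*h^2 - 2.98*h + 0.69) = -2.9696*h^4 - 1.2856*h^3 + 9.5834*h^2 + 6.2509*h - 1.6215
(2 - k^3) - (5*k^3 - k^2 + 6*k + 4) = -6*k^3 + k^2 - 6*k - 2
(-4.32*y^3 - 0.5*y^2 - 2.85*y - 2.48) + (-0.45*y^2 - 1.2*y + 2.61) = -4.32*y^3 - 0.95*y^2 - 4.05*y + 0.13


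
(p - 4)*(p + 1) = p^2 - 3*p - 4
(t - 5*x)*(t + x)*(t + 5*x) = t^3 + t^2*x - 25*t*x^2 - 25*x^3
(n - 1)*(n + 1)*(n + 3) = n^3 + 3*n^2 - n - 3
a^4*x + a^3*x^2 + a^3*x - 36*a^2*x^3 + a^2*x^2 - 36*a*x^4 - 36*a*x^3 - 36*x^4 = (a - 6*x)*(a + x)*(a + 6*x)*(a*x + x)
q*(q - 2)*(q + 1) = q^3 - q^2 - 2*q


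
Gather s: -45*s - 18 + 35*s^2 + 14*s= 35*s^2 - 31*s - 18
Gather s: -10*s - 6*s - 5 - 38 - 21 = -16*s - 64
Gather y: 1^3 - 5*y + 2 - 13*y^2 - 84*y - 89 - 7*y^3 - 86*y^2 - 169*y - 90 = -7*y^3 - 99*y^2 - 258*y - 176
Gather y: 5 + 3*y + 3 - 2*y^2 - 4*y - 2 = -2*y^2 - y + 6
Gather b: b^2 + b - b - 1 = b^2 - 1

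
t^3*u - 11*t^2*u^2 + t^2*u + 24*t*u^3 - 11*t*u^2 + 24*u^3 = (t - 8*u)*(t - 3*u)*(t*u + u)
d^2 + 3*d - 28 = (d - 4)*(d + 7)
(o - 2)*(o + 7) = o^2 + 5*o - 14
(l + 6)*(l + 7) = l^2 + 13*l + 42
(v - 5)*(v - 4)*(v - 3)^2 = v^4 - 15*v^3 + 83*v^2 - 201*v + 180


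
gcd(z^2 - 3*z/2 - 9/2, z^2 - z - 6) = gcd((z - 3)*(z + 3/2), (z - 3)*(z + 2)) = z - 3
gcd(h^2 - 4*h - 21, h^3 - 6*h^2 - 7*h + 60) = h + 3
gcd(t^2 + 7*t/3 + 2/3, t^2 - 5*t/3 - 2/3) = t + 1/3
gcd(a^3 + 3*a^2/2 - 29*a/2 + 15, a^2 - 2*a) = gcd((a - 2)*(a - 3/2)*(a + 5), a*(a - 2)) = a - 2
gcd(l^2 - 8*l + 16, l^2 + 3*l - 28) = l - 4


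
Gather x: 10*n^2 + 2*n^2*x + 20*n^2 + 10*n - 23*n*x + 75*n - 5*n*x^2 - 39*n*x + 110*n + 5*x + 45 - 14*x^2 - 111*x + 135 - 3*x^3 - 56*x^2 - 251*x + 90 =30*n^2 + 195*n - 3*x^3 + x^2*(-5*n - 70) + x*(2*n^2 - 62*n - 357) + 270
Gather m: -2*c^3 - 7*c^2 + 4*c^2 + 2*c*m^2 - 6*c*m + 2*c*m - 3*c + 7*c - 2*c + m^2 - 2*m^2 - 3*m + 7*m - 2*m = -2*c^3 - 3*c^2 + 2*c + m^2*(2*c - 1) + m*(2 - 4*c)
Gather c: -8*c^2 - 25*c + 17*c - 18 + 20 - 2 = -8*c^2 - 8*c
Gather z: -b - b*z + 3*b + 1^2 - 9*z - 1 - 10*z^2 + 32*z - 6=2*b - 10*z^2 + z*(23 - b) - 6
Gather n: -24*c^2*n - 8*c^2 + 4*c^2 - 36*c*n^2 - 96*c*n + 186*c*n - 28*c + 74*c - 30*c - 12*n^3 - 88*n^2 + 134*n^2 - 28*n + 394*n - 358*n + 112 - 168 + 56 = -4*c^2 + 16*c - 12*n^3 + n^2*(46 - 36*c) + n*(-24*c^2 + 90*c + 8)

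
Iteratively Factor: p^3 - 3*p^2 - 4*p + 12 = (p - 3)*(p^2 - 4) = (p - 3)*(p - 2)*(p + 2)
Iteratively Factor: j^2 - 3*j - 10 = (j + 2)*(j - 5)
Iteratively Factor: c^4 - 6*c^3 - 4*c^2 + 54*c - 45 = (c + 3)*(c^3 - 9*c^2 + 23*c - 15) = (c - 3)*(c + 3)*(c^2 - 6*c + 5) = (c - 3)*(c - 1)*(c + 3)*(c - 5)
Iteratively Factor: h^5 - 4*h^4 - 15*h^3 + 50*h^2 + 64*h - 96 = (h - 1)*(h^4 - 3*h^3 - 18*h^2 + 32*h + 96) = (h - 1)*(h + 2)*(h^3 - 5*h^2 - 8*h + 48) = (h - 4)*(h - 1)*(h + 2)*(h^2 - h - 12) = (h - 4)^2*(h - 1)*(h + 2)*(h + 3)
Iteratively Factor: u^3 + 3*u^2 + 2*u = (u + 1)*(u^2 + 2*u) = u*(u + 1)*(u + 2)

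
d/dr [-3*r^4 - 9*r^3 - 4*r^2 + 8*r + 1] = -12*r^3 - 27*r^2 - 8*r + 8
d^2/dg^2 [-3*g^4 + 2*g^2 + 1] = 4 - 36*g^2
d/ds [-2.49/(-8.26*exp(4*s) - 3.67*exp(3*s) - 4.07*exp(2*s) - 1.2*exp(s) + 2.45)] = (-82.2696*exp(3*s) - 27.4149*exp(2*s) - 20.2686*exp(s) - 2.988)*exp(s)/(8.26*exp(4*s) + 3.67*exp(3*s) + 4.07*exp(2*s) + 1.2*exp(s) - 2.45)^2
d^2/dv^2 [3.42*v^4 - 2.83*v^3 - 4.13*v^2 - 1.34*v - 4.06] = 41.04*v^2 - 16.98*v - 8.26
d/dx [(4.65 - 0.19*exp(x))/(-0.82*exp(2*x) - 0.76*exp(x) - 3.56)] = (-0.1558*exp(2*x) + 7.626*exp(x) + 4.2104)*exp(x)/(0.6724*exp(4*x) + 1.2464*exp(3*x) + 6.416*exp(2*x) + 5.4112*exp(x) + 12.6736)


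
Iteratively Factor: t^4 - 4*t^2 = (t - 2)*(t^3 + 2*t^2) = (t - 2)*(t + 2)*(t^2) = t*(t - 2)*(t + 2)*(t)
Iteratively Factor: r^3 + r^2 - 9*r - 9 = (r - 3)*(r^2 + 4*r + 3) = (r - 3)*(r + 1)*(r + 3)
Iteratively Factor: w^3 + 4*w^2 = (w)*(w^2 + 4*w) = w*(w + 4)*(w)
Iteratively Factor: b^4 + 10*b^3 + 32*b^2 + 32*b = (b + 2)*(b^3 + 8*b^2 + 16*b) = b*(b + 2)*(b^2 + 8*b + 16) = b*(b + 2)*(b + 4)*(b + 4)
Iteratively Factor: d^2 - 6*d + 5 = (d - 1)*(d - 5)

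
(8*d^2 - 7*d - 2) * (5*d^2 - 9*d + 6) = 40*d^4 - 107*d^3 + 101*d^2 - 24*d - 12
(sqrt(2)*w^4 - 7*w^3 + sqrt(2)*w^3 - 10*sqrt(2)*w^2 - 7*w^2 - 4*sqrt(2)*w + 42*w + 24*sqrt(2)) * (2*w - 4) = 2*sqrt(2)*w^5 - 14*w^4 - 2*sqrt(2)*w^4 - 24*sqrt(2)*w^3 + 14*w^3 + 32*sqrt(2)*w^2 + 112*w^2 - 168*w + 64*sqrt(2)*w - 96*sqrt(2)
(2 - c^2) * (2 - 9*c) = 9*c^3 - 2*c^2 - 18*c + 4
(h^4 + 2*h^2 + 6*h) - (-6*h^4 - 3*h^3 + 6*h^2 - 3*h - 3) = 7*h^4 + 3*h^3 - 4*h^2 + 9*h + 3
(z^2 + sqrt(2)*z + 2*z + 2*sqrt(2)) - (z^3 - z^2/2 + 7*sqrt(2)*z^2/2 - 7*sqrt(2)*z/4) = -z^3 - 7*sqrt(2)*z^2/2 + 3*z^2/2 + 2*z + 11*sqrt(2)*z/4 + 2*sqrt(2)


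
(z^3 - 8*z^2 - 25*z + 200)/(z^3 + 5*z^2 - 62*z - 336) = (z^2 - 25)/(z^2 + 13*z + 42)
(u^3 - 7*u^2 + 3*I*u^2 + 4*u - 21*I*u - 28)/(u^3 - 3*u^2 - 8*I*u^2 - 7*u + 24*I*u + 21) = (u^2 + u*(-7 + 4*I) - 28*I)/(u^2 - u*(3 + 7*I) + 21*I)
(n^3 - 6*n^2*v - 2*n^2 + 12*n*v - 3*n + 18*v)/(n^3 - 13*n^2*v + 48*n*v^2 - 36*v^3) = (n^2 - 2*n - 3)/(n^2 - 7*n*v + 6*v^2)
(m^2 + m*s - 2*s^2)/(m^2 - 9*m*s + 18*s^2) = (m^2 + m*s - 2*s^2)/(m^2 - 9*m*s + 18*s^2)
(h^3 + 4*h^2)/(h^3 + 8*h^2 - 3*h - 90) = h^2*(h + 4)/(h^3 + 8*h^2 - 3*h - 90)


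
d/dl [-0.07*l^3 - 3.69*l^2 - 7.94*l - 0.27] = -0.21*l^2 - 7.38*l - 7.94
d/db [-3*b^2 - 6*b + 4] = -6*b - 6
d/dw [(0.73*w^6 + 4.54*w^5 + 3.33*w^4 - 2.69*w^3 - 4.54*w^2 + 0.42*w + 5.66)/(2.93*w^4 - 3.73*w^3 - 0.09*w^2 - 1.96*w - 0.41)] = (4.2778*w^9 + 5.13349999999999*w^8 - 34.1312*w^7 - 12.919*w^6 - 11.3844*w^5 - 49.2713*w^4 - 58.1184*w^3 + 75.5803*w^2 + 4.7416*w + 10.9214)/(8.5849*w^8 - 21.8578*w^7 + 13.3855*w^6 - 10.8142*w^5 + 12.2271*w^4 + 3.4114*w^3 + 3.9154*w^2 + 1.6072*w + 0.1681)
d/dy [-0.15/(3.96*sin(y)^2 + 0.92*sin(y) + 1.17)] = (1.188*sin(y) + 0.138)*cos(y)/(3.96*sin(y)^2 + 0.92*sin(y) + 1.17)^2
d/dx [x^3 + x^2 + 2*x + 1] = 3*x^2 + 2*x + 2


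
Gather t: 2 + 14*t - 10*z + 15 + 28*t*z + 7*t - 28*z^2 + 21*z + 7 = t*(28*z + 21) - 28*z^2 + 11*z + 24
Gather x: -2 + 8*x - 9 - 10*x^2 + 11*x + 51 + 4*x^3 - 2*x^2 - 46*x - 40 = 4*x^3 - 12*x^2 - 27*x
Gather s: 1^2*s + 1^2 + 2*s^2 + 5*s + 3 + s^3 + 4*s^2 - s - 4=s^3 + 6*s^2 + 5*s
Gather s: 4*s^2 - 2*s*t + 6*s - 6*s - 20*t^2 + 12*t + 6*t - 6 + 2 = 4*s^2 - 2*s*t - 20*t^2 + 18*t - 4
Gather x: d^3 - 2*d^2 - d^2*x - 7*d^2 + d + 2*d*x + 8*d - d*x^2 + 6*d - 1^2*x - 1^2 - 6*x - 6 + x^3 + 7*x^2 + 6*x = d^3 - 9*d^2 + 15*d + x^3 + x^2*(7 - d) + x*(-d^2 + 2*d - 1) - 7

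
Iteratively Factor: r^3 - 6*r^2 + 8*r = (r - 4)*(r^2 - 2*r) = (r - 4)*(r - 2)*(r)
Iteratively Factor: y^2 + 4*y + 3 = (y + 1)*(y + 3)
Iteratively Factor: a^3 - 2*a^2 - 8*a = (a)*(a^2 - 2*a - 8) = a*(a - 4)*(a + 2)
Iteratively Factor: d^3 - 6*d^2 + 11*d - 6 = (d - 3)*(d^2 - 3*d + 2) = (d - 3)*(d - 1)*(d - 2)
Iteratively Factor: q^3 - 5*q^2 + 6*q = (q - 3)*(q^2 - 2*q) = (q - 3)*(q - 2)*(q)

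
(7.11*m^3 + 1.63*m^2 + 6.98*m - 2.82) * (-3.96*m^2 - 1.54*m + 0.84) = -28.1556*m^5 - 17.4042*m^4 - 24.1786*m^3 + 1.7872*m^2 + 10.206*m - 2.3688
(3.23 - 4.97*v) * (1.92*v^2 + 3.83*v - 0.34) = -9.5424*v^3 - 12.8335*v^2 + 14.0607*v - 1.0982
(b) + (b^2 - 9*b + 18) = b^2 - 8*b + 18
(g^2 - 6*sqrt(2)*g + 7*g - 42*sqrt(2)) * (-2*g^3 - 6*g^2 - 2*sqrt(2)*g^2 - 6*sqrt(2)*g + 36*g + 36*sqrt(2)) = -2*g^5 - 20*g^4 + 10*sqrt(2)*g^4 + 18*g^3 + 100*sqrt(2)*g^3 + 30*sqrt(2)*g^2 + 492*g^2 - 1260*sqrt(2)*g + 72*g - 3024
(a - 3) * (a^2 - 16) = a^3 - 3*a^2 - 16*a + 48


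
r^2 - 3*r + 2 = (r - 2)*(r - 1)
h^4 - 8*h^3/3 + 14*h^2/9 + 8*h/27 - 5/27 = (h - 5/3)*(h - 1)*(h - 1/3)*(h + 1/3)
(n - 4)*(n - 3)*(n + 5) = n^3 - 2*n^2 - 23*n + 60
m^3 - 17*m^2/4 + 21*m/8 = m*(m - 7/2)*(m - 3/4)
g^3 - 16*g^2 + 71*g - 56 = (g - 8)*(g - 7)*(g - 1)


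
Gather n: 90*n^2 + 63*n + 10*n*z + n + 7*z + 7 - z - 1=90*n^2 + n*(10*z + 64) + 6*z + 6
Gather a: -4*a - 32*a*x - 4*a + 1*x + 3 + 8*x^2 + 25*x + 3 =a*(-32*x - 8) + 8*x^2 + 26*x + 6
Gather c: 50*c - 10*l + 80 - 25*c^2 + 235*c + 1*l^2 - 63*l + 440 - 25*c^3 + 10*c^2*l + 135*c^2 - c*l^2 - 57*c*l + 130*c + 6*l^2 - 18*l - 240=-25*c^3 + c^2*(10*l + 110) + c*(-l^2 - 57*l + 415) + 7*l^2 - 91*l + 280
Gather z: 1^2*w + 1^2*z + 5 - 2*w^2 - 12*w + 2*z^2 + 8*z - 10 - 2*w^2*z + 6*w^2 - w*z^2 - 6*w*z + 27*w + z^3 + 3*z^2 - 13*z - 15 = 4*w^2 + 16*w + z^3 + z^2*(5 - w) + z*(-2*w^2 - 6*w - 4) - 20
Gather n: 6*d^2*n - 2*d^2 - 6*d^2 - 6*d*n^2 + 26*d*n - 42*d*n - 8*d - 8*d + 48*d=-8*d^2 - 6*d*n^2 + 32*d + n*(6*d^2 - 16*d)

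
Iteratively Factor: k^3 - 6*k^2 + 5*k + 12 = (k - 4)*(k^2 - 2*k - 3) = (k - 4)*(k + 1)*(k - 3)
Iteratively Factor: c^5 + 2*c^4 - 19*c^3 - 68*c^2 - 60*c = (c + 2)*(c^4 - 19*c^2 - 30*c) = (c - 5)*(c + 2)*(c^3 + 5*c^2 + 6*c) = (c - 5)*(c + 2)^2*(c^2 + 3*c) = c*(c - 5)*(c + 2)^2*(c + 3)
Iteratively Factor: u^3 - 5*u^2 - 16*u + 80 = (u - 5)*(u^2 - 16) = (u - 5)*(u - 4)*(u + 4)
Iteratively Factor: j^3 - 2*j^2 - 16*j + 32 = (j - 2)*(j^2 - 16) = (j - 4)*(j - 2)*(j + 4)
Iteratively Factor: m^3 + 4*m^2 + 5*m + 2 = (m + 1)*(m^2 + 3*m + 2) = (m + 1)*(m + 2)*(m + 1)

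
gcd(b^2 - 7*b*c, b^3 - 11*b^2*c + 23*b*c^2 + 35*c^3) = b - 7*c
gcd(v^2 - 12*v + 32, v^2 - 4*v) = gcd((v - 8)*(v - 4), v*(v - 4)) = v - 4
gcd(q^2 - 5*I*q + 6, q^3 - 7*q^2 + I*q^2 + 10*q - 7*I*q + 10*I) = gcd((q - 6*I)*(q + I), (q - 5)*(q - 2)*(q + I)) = q + I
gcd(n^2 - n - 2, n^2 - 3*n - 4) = n + 1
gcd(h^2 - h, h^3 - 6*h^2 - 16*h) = h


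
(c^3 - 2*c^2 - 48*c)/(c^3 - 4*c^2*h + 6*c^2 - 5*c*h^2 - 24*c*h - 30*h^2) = c*(c - 8)/(c^2 - 4*c*h - 5*h^2)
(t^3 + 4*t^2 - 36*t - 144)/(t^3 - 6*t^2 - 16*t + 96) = (t + 6)/(t - 4)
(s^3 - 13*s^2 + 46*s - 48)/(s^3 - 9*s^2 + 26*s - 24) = (s - 8)/(s - 4)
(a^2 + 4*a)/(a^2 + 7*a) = (a + 4)/(a + 7)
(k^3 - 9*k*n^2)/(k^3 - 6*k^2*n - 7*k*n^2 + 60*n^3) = k*(k - 3*n)/(k^2 - 9*k*n + 20*n^2)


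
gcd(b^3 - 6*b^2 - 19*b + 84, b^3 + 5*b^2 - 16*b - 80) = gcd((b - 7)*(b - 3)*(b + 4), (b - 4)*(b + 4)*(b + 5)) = b + 4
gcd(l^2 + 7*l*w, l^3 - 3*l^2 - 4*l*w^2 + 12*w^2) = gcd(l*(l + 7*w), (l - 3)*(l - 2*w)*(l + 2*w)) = 1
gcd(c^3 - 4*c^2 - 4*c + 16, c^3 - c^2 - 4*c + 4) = c^2 - 4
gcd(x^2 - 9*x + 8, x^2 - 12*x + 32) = x - 8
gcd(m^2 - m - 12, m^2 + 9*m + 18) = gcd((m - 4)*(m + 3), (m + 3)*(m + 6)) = m + 3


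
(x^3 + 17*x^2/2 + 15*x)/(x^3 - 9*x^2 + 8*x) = (x^2 + 17*x/2 + 15)/(x^2 - 9*x + 8)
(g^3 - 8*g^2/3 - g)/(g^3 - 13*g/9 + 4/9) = 3*g*(3*g^2 - 8*g - 3)/(9*g^3 - 13*g + 4)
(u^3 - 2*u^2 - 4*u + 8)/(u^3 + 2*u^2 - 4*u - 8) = (u - 2)/(u + 2)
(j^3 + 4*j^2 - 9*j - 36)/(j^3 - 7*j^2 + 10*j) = (j^3 + 4*j^2 - 9*j - 36)/(j*(j^2 - 7*j + 10))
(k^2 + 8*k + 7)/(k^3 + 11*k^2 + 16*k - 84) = (k + 1)/(k^2 + 4*k - 12)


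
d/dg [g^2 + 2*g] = 2*g + 2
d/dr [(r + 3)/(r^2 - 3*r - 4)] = (-r^2 - 6*r + 5)/(r^4 - 6*r^3 + r^2 + 24*r + 16)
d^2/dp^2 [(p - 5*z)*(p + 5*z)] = 2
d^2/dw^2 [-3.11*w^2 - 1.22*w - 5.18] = -6.22000000000000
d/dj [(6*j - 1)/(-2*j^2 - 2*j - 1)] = 4*(3*j^2 - j - 2)/(4*j^4 + 8*j^3 + 8*j^2 + 4*j + 1)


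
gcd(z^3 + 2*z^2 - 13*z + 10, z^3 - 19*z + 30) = z^2 + 3*z - 10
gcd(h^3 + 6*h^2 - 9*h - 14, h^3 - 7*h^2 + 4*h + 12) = h^2 - h - 2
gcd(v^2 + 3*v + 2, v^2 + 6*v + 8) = v + 2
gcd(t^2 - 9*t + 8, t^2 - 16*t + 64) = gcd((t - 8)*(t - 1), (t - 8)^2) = t - 8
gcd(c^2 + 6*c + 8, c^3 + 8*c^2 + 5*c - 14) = c + 2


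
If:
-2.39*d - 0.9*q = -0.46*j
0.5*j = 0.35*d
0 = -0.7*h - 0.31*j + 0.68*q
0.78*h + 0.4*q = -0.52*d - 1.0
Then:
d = 0.42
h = -1.07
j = 0.29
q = -0.96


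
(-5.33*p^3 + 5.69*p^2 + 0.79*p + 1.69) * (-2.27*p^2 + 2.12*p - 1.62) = 12.0991*p^5 - 24.2159*p^4 + 18.9041*p^3 - 11.3793*p^2 + 2.303*p - 2.7378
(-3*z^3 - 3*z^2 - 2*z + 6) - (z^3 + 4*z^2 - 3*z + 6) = -4*z^3 - 7*z^2 + z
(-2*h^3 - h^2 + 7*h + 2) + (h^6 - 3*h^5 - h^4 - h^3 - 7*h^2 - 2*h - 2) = h^6 - 3*h^5 - h^4 - 3*h^3 - 8*h^2 + 5*h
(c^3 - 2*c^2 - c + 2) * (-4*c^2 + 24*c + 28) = -4*c^5 + 32*c^4 - 16*c^3 - 88*c^2 + 20*c + 56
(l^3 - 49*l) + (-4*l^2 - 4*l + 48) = l^3 - 4*l^2 - 53*l + 48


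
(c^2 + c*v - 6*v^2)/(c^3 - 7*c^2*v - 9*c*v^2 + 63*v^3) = (c - 2*v)/(c^2 - 10*c*v + 21*v^2)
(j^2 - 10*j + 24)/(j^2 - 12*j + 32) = (j - 6)/(j - 8)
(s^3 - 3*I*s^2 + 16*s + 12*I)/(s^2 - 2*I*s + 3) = (s^2 - 4*I*s + 12)/(s - 3*I)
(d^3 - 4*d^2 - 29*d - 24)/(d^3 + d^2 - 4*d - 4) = (d^2 - 5*d - 24)/(d^2 - 4)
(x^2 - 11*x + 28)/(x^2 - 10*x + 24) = (x - 7)/(x - 6)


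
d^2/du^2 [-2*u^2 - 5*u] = -4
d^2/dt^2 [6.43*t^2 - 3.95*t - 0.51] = 12.8600000000000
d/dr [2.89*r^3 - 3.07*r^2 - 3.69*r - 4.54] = 8.67*r^2 - 6.14*r - 3.69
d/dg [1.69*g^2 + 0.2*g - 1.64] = 3.38*g + 0.2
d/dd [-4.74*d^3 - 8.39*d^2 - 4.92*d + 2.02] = -14.22*d^2 - 16.78*d - 4.92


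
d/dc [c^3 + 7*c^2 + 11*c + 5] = 3*c^2 + 14*c + 11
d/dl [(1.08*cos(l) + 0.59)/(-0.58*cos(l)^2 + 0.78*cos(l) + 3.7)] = (0.6264*sin(l)^2 - 0.6844*cos(l) - 4.1622)*sin(l)/(-0.58*cos(l)^2 + 0.78*cos(l) + 3.7)^2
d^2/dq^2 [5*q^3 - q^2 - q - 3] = 30*q - 2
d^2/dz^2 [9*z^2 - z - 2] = 18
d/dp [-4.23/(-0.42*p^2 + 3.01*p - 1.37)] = (12.7323 - 3.5532*p)/(0.42*p^2 - 3.01*p + 1.37)^2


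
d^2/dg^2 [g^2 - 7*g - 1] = 2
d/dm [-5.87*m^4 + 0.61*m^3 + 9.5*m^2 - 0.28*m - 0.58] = -23.48*m^3 + 1.83*m^2 + 19.0*m - 0.28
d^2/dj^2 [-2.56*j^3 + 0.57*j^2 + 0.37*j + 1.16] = 1.14 - 15.36*j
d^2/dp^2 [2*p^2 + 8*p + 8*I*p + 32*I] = 4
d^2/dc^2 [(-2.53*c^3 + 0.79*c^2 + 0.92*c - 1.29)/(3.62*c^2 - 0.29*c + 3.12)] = (-5.6843418860808e-14*c^5 + 82.494898*c^3 - 141.228648*c^2 - 201.987828*c + 45.967758)/(47.437928*c^6 - 11.400828*c^5 + 123.57051*c^4 - 19.676645*c^3 + 106.50276*c^2 - 8.468928*c + 30.371328)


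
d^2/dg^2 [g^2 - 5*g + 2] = 2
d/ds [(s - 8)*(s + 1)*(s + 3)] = 3*s^2 - 8*s - 29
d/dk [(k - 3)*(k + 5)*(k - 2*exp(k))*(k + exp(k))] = -k^3*exp(k) + 4*k^3 - 4*k^2*exp(2*k) - 5*k^2*exp(k) + 6*k^2 - 12*k*exp(2*k) + 11*k*exp(k) - 30*k + 56*exp(2*k) + 15*exp(k)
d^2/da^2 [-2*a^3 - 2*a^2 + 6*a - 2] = -12*a - 4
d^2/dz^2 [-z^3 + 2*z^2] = 4 - 6*z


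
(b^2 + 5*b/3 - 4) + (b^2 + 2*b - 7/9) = 2*b^2 + 11*b/3 - 43/9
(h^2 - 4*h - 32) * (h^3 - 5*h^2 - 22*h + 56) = h^5 - 9*h^4 - 34*h^3 + 304*h^2 + 480*h - 1792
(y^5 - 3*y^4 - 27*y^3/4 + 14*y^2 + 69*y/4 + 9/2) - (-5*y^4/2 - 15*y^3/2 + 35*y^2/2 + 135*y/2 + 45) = y^5 - y^4/2 + 3*y^3/4 - 7*y^2/2 - 201*y/4 - 81/2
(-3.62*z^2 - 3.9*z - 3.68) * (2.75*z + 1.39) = -9.955*z^3 - 15.7568*z^2 - 15.541*z - 5.1152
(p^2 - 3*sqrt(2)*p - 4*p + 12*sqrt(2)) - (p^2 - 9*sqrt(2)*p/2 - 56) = -4*p + 3*sqrt(2)*p/2 + 12*sqrt(2) + 56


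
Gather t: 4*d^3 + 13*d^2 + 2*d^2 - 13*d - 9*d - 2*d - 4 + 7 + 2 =4*d^3 + 15*d^2 - 24*d + 5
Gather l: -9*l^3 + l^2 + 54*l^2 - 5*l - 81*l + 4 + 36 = -9*l^3 + 55*l^2 - 86*l + 40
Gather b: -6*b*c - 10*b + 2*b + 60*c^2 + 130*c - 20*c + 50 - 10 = b*(-6*c - 8) + 60*c^2 + 110*c + 40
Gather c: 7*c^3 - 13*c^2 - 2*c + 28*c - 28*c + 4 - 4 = 7*c^3 - 13*c^2 - 2*c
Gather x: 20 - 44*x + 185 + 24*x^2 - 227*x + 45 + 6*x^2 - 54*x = 30*x^2 - 325*x + 250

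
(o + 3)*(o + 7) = o^2 + 10*o + 21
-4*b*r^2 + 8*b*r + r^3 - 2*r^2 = r*(-4*b + r)*(r - 2)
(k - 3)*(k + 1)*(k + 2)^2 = k^4 + 2*k^3 - 7*k^2 - 20*k - 12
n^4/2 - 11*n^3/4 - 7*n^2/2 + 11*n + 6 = (n/2 + 1)*(n - 6)*(n - 2)*(n + 1/2)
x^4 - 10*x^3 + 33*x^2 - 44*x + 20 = (x - 5)*(x - 2)^2*(x - 1)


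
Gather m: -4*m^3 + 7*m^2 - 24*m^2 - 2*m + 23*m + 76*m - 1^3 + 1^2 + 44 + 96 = -4*m^3 - 17*m^2 + 97*m + 140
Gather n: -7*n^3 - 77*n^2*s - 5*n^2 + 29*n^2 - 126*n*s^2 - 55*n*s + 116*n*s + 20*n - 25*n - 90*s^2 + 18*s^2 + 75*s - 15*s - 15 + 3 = -7*n^3 + n^2*(24 - 77*s) + n*(-126*s^2 + 61*s - 5) - 72*s^2 + 60*s - 12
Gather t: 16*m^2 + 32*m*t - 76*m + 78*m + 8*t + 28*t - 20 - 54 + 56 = 16*m^2 + 2*m + t*(32*m + 36) - 18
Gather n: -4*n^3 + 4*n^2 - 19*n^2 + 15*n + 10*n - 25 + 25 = -4*n^3 - 15*n^2 + 25*n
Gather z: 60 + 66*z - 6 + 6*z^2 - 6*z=6*z^2 + 60*z + 54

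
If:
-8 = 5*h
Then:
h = -8/5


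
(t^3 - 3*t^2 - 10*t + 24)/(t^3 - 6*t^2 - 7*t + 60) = (t - 2)/(t - 5)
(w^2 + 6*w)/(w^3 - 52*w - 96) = w/(w^2 - 6*w - 16)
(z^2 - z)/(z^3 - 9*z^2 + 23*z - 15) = z/(z^2 - 8*z + 15)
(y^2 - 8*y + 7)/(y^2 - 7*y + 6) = (y - 7)/(y - 6)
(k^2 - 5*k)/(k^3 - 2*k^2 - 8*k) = (5 - k)/(-k^2 + 2*k + 8)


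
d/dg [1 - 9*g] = -9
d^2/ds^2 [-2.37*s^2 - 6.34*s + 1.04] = -4.74000000000000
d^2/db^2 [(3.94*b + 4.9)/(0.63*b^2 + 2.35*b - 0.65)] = ((1.26*b + 2.35)*(2.52*b + 4.7)*(3.94*b + 4.9) - (14.8932*b + 24.692)*(0.63*b^2 + 2.35*b - 0.65))/(0.63*b^2 + 2.35*b - 0.65)^3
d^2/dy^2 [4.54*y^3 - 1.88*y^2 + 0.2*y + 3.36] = 27.24*y - 3.76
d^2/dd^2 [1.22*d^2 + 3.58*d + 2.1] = 2.44000000000000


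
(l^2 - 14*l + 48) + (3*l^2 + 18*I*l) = 4*l^2 - 14*l + 18*I*l + 48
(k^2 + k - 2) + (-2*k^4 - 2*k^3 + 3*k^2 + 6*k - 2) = -2*k^4 - 2*k^3 + 4*k^2 + 7*k - 4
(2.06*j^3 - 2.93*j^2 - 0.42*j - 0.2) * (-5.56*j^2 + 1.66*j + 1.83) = -11.4536*j^5 + 19.7104*j^4 + 1.2412*j^3 - 4.9471*j^2 - 1.1006*j - 0.366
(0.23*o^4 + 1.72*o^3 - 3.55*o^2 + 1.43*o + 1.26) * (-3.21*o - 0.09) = -0.7383*o^5 - 5.5419*o^4 + 11.2407*o^3 - 4.2708*o^2 - 4.1733*o - 0.1134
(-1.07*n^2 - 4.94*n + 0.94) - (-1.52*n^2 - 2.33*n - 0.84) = 0.45*n^2 - 2.61*n + 1.78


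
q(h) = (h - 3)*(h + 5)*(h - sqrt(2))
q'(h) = (h - 3)*(h + 5) + (h - 3)*(h - sqrt(2)) + (h + 5)*(h - sqrt(2))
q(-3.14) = 52.01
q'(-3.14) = 8.07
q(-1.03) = 39.11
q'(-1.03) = -15.85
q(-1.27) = 42.75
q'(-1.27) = -14.48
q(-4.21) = 32.03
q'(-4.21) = 30.41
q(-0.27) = 26.05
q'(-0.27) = -17.93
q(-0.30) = 26.59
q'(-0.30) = -17.91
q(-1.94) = 50.70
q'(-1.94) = -8.81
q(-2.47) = 53.75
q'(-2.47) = -2.42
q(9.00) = 637.21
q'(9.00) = 235.72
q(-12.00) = -1408.49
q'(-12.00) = 400.11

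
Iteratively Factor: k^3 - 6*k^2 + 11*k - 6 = (k - 1)*(k^2 - 5*k + 6) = (k - 3)*(k - 1)*(k - 2)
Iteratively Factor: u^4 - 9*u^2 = (u + 3)*(u^3 - 3*u^2) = (u - 3)*(u + 3)*(u^2) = u*(u - 3)*(u + 3)*(u)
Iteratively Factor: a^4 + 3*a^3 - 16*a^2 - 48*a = (a - 4)*(a^3 + 7*a^2 + 12*a) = (a - 4)*(a + 3)*(a^2 + 4*a) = a*(a - 4)*(a + 3)*(a + 4)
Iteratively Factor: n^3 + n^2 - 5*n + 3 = (n + 3)*(n^2 - 2*n + 1) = (n - 1)*(n + 3)*(n - 1)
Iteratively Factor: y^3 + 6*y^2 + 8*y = (y + 4)*(y^2 + 2*y) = (y + 2)*(y + 4)*(y)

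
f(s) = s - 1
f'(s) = 1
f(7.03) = 6.03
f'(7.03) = 1.00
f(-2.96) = -3.96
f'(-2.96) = 1.00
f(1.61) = 0.61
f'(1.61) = 1.00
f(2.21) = 1.21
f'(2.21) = 1.00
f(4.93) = 3.93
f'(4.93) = 1.00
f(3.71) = 2.71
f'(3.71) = 1.00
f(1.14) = 0.14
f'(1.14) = 1.00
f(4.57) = 3.57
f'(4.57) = 1.00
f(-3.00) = -4.00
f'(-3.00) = 1.00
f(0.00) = -1.00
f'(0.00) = 1.00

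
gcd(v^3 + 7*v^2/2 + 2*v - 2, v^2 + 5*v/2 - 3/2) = v - 1/2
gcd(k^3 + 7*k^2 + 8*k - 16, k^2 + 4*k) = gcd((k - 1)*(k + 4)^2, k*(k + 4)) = k + 4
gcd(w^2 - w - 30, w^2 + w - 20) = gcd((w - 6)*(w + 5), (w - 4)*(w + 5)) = w + 5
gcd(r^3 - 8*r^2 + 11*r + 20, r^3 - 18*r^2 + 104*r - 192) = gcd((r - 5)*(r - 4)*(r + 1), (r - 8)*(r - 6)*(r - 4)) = r - 4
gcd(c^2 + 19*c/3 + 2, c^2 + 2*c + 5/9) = c + 1/3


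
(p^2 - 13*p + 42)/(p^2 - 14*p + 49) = (p - 6)/(p - 7)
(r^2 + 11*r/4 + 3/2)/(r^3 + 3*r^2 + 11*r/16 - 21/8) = 4*(4*r + 3)/(16*r^2 + 16*r - 21)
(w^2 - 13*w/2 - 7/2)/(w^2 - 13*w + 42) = (w + 1/2)/(w - 6)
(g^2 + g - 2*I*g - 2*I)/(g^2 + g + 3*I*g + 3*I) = (g - 2*I)/(g + 3*I)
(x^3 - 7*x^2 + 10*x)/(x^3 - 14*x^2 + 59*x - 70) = x/(x - 7)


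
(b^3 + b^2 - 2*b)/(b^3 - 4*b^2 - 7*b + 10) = b/(b - 5)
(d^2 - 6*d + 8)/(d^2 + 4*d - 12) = (d - 4)/(d + 6)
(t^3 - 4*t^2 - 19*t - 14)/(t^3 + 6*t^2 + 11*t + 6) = (t - 7)/(t + 3)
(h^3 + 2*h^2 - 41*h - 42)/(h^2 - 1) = (h^2 + h - 42)/(h - 1)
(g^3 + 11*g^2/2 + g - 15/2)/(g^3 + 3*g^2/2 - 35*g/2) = (2*g^2 + g - 3)/(g*(2*g - 7))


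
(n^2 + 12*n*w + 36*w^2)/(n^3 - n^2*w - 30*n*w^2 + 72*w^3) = (n + 6*w)/(n^2 - 7*n*w + 12*w^2)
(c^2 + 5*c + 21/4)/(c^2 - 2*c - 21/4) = (2*c + 7)/(2*c - 7)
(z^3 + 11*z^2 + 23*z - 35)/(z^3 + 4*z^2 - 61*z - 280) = (z - 1)/(z - 8)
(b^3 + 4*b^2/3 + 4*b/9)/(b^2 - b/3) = (9*b^2 + 12*b + 4)/(3*(3*b - 1))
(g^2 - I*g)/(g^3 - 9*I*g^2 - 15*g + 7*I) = g/(g^2 - 8*I*g - 7)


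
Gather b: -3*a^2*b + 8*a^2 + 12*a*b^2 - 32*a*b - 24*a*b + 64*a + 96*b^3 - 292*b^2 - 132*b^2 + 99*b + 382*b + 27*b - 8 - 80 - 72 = 8*a^2 + 64*a + 96*b^3 + b^2*(12*a - 424) + b*(-3*a^2 - 56*a + 508) - 160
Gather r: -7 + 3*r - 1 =3*r - 8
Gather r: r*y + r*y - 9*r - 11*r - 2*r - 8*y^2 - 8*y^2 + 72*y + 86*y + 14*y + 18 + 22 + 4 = r*(2*y - 22) - 16*y^2 + 172*y + 44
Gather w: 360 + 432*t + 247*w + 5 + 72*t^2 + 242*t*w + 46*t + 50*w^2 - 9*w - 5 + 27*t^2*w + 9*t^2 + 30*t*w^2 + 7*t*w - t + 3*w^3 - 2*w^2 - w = 81*t^2 + 477*t + 3*w^3 + w^2*(30*t + 48) + w*(27*t^2 + 249*t + 237) + 360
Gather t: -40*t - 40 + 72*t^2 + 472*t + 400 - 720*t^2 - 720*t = -648*t^2 - 288*t + 360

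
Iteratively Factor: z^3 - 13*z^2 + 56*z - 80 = (z - 5)*(z^2 - 8*z + 16) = (z - 5)*(z - 4)*(z - 4)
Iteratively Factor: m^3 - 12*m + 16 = (m + 4)*(m^2 - 4*m + 4) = (m - 2)*(m + 4)*(m - 2)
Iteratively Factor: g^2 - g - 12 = (g + 3)*(g - 4)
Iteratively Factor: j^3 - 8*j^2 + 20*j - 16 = (j - 4)*(j^2 - 4*j + 4) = (j - 4)*(j - 2)*(j - 2)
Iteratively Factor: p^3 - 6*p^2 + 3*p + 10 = (p + 1)*(p^2 - 7*p + 10) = (p - 2)*(p + 1)*(p - 5)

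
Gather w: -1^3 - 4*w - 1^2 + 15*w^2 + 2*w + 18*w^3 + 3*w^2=18*w^3 + 18*w^2 - 2*w - 2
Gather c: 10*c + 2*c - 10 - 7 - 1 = 12*c - 18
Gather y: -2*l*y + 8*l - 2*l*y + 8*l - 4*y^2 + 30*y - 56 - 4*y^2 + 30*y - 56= 16*l - 8*y^2 + y*(60 - 4*l) - 112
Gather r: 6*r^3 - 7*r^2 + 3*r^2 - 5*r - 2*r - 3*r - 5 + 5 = 6*r^3 - 4*r^2 - 10*r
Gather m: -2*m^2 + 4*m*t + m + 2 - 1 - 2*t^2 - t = -2*m^2 + m*(4*t + 1) - 2*t^2 - t + 1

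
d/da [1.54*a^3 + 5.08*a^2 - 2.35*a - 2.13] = 4.62*a^2 + 10.16*a - 2.35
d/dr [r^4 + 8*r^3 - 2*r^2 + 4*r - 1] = 4*r^3 + 24*r^2 - 4*r + 4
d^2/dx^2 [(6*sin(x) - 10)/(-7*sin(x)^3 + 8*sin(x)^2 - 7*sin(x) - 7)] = 2*(588*sin(x)^7 - 2709*sin(x)^6 + 1802*sin(x)^5 + 435*sin(x)^4 - 517*sin(x)^3 + 3642*sin(x)^2 - 3766*sin(x) + 1344)/(7*sin(x)^3 - 8*sin(x)^2 + 7*sin(x) + 7)^3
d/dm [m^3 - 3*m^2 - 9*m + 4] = 3*m^2 - 6*m - 9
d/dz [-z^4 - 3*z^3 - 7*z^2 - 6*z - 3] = -4*z^3 - 9*z^2 - 14*z - 6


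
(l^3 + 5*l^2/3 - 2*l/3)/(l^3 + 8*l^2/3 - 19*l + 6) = l*(l + 2)/(l^2 + 3*l - 18)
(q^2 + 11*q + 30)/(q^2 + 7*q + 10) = (q + 6)/(q + 2)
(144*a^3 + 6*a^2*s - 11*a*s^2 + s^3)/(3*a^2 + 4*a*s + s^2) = (48*a^2 - 14*a*s + s^2)/(a + s)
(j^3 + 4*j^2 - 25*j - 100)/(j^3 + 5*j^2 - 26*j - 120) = (j + 5)/(j + 6)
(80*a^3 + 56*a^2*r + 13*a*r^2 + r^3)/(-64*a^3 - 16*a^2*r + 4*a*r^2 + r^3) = (5*a + r)/(-4*a + r)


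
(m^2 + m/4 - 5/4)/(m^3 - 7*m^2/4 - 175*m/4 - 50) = (m - 1)/(m^2 - 3*m - 40)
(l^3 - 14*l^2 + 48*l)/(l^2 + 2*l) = (l^2 - 14*l + 48)/(l + 2)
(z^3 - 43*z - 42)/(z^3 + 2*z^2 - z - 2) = (z^2 - z - 42)/(z^2 + z - 2)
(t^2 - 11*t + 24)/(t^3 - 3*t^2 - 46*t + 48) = (t - 3)/(t^2 + 5*t - 6)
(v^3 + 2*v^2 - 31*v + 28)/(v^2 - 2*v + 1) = (v^2 + 3*v - 28)/(v - 1)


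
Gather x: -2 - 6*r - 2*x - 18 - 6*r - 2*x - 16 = -12*r - 4*x - 36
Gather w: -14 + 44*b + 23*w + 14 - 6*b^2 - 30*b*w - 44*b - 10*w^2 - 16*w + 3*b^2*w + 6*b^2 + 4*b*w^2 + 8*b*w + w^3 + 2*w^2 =w^3 + w^2*(4*b - 8) + w*(3*b^2 - 22*b + 7)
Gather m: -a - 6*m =-a - 6*m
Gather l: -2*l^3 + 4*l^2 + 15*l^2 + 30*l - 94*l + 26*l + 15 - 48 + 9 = -2*l^3 + 19*l^2 - 38*l - 24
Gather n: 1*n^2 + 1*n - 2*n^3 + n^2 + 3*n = -2*n^3 + 2*n^2 + 4*n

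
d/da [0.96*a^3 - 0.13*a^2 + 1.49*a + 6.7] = 2.88*a^2 - 0.26*a + 1.49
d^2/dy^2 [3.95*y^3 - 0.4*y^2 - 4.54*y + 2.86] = 23.7*y - 0.8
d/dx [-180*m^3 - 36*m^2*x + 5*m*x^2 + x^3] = -36*m^2 + 10*m*x + 3*x^2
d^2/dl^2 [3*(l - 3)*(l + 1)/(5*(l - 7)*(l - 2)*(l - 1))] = 6*(l^6 - 6*l^5 - 27*l^4 + 414*l^3 - 1695*l^2 + 2784*l - 1615)/(5*(l^9 - 30*l^8 + 369*l^7 - 2422*l^6 + 9327*l^5 - 22002*l^4 + 32075*l^3 - 28098*l^2 + 13524*l - 2744))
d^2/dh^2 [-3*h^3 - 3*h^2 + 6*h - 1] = -18*h - 6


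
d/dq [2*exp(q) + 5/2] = 2*exp(q)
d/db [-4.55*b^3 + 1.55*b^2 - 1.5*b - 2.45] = -13.65*b^2 + 3.1*b - 1.5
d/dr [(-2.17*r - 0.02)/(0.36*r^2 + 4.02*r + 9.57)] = (0.7812*r^2 + 0.0144000000000002*r - 20.6865)/(0.1296*r^4 + 2.8944*r^3 + 23.0508*r^2 + 76.9428*r + 91.5849)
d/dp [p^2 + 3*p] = 2*p + 3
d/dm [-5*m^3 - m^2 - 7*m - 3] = -15*m^2 - 2*m - 7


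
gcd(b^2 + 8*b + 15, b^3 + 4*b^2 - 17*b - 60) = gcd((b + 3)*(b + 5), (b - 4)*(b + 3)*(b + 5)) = b^2 + 8*b + 15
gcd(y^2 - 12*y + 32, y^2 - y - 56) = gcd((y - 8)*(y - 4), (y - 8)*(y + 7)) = y - 8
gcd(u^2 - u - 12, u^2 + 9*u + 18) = u + 3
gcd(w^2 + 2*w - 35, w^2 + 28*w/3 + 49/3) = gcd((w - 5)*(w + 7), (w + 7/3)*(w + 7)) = w + 7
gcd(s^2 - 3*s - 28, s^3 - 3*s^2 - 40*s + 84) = s - 7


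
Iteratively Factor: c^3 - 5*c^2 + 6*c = (c - 2)*(c^2 - 3*c) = (c - 3)*(c - 2)*(c)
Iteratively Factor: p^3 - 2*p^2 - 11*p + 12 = (p - 4)*(p^2 + 2*p - 3) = (p - 4)*(p + 3)*(p - 1)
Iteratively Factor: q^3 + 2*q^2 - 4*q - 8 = (q + 2)*(q^2 - 4) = (q - 2)*(q + 2)*(q + 2)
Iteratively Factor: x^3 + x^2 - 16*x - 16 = (x + 1)*(x^2 - 16) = (x - 4)*(x + 1)*(x + 4)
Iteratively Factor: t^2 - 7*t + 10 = (t - 5)*(t - 2)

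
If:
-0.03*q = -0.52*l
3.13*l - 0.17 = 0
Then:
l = 0.05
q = 0.94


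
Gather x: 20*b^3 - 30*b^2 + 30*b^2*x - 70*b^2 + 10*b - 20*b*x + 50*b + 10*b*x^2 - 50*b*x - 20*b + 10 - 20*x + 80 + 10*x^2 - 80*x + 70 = 20*b^3 - 100*b^2 + 40*b + x^2*(10*b + 10) + x*(30*b^2 - 70*b - 100) + 160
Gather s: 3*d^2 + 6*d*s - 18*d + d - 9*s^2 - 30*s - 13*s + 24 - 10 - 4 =3*d^2 - 17*d - 9*s^2 + s*(6*d - 43) + 10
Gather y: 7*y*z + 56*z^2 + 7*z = 7*y*z + 56*z^2 + 7*z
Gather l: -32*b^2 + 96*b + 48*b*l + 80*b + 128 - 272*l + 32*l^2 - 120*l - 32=-32*b^2 + 176*b + 32*l^2 + l*(48*b - 392) + 96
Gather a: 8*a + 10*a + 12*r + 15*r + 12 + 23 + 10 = 18*a + 27*r + 45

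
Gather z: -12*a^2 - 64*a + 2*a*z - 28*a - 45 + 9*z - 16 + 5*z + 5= -12*a^2 - 92*a + z*(2*a + 14) - 56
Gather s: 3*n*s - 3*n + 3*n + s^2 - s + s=3*n*s + s^2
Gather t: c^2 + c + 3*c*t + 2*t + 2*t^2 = c^2 + c + 2*t^2 + t*(3*c + 2)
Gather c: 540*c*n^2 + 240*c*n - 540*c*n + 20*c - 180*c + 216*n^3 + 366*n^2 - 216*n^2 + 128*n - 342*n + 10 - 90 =c*(540*n^2 - 300*n - 160) + 216*n^3 + 150*n^2 - 214*n - 80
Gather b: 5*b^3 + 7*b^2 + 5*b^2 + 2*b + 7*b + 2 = 5*b^3 + 12*b^2 + 9*b + 2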